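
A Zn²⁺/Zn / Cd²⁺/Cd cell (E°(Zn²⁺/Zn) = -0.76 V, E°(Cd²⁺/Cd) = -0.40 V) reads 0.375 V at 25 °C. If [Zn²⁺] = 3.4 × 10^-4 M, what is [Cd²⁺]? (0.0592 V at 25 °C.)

0.0011 M

From the Nernst equation, log Q = n(E° − E)/0.0592 = 2(0.36 − 0.375)/0.0592 = -0.507, so Q = 0.311.
With Q = [Zn²⁺]/[Cd²⁺] and the known concentrations, [Cd²⁺] in the denominator gives [Cd²⁺] = 0.0011 M.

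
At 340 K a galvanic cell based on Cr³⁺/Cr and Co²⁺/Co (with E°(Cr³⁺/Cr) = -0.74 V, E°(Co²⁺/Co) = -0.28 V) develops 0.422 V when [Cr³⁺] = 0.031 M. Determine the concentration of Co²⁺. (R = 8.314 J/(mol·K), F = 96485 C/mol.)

From the Nernst equation, ln Q = nF(E° − E)/RT = 6×96485×(0.46 − 0.422)/(8.314×340) = 7.782, so Q = 2400.
With Q = [Cr³⁺]^2/[Co²⁺]^3 and the known concentrations, [Co²⁺]^3 in the denominator gives [Co²⁺] = 0.0074 M.

0.0074 M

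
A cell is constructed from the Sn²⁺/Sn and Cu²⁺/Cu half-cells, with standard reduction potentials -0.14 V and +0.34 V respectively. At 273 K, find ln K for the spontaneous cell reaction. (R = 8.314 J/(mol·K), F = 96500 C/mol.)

E°_cell = +0.34 − (-0.14) = 0.48 V, with n = 2 electrons transferred.
At equilibrium E = 0, so the Nernst equation gives ln K = nFE°/RT = (2)(96500)(0.48)/((8.314)(273)) = 40.82.

ln K = 40.8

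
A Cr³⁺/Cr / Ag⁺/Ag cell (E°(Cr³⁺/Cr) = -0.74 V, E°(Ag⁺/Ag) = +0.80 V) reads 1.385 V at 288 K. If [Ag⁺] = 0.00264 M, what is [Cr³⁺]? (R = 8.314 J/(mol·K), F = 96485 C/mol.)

2.5 M

From the Nernst equation, ln Q = nF(E° − E)/RT = 3×96485×(1.54 − 1.385)/(8.314×288) = 18.737, so Q = 1.37 × 10^8.
With Q = [Cr³⁺]/[Ag⁺]^3 and the known concentrations, [Cr³⁺] in the numerator gives [Cr³⁺] = 2.5 M.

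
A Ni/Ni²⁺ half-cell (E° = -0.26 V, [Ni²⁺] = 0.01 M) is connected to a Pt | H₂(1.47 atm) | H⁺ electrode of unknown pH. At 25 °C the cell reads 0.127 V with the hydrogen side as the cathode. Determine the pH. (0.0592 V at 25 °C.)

E°_cell = 0.26 V and n = 2.
log Q = n(E° − E)/0.0592 = 2×(0.26 − 0.127)/0.0592 = 4.493.
With Q = [Ni²⁺]·P(H₂) / [H⁺]^2, solving for [H⁺] gives log[H⁺] = -3.163, so pH = 3.16.

pH = 3.16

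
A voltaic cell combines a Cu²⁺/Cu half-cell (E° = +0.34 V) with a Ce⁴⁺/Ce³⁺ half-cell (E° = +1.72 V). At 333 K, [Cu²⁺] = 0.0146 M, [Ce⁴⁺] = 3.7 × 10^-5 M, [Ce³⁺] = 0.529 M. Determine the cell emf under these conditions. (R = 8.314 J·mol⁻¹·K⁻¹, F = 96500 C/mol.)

1.17 V

The Ce⁴⁺/Ce³⁺ couple has the higher reduction potential and acts as the cathode, so E°_cell = +1.72 − (+0.34) = 1.38 V.
Balancing electrons gives n = 2; the reaction quotient is Q = [Cu²⁺]·[Ce³⁺]^2/[Ce⁴⁺]^2 = 2.98 × 10^6.
E = E° − (RT/nF) ln Q = 1.38 − (8.314×333)/(2×96500) × (14.909) = 1.380 − 0.214 = 1.166 V.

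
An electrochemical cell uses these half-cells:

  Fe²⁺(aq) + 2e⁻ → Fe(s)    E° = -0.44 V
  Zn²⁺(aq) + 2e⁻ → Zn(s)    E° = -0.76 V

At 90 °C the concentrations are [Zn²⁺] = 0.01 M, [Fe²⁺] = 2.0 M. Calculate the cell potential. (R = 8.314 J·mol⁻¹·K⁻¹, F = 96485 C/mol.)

0.403 V

The Fe²⁺/Fe couple has the higher reduction potential and acts as the cathode, so E°_cell = -0.44 − (-0.76) = 0.32 V.
Balancing electrons gives n = 2; the reaction quotient is Q = [Zn²⁺]/[Fe²⁺] = 0.00500.
E = E° − (RT/nF) ln Q = 0.32 − (8.314×363)/(2×96485) × (-5.298) = 0.320 + 0.083 = 0.403 V.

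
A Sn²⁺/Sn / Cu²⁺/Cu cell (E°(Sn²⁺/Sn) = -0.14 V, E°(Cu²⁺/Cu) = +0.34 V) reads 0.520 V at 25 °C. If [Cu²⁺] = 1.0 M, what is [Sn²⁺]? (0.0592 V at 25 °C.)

From the Nernst equation, log Q = n(E° − E)/0.0592 = 2(0.48 − 0.520)/0.0592 = -1.351, so Q = 0.0445.
With Q = [Sn²⁺]/[Cu²⁺] and the known concentrations, [Sn²⁺] in the numerator gives [Sn²⁺] = 0.045 M.

0.045 M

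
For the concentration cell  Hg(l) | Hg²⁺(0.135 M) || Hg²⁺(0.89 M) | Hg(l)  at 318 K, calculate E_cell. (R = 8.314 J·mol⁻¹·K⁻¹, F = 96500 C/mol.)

Both half-cells are Hg²⁺/Hg, so E°_cell = 0. The concentrated side is the cathode; the cell reaction moves Hg²⁺ from high to low concentration with n = 2.
Q = [Hg²⁺]_dilute/[Hg²⁺]_conc = 0.135/0.89 = 0.152.
E = 0 − (RT/nF) ln Q = −((8.314×318)/(2×96500))(-1.886) = 0.0258 V.

0.026 V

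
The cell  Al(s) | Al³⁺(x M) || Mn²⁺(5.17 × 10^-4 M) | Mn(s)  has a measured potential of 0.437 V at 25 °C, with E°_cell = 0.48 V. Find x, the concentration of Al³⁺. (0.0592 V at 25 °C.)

From the Nernst equation, log Q = n(E° − E)/0.0592 = 6(0.48 − 0.437)/0.0592 = 4.358, so Q = 2.28 × 10^4.
With Q = [Al³⁺]^2/[Mn²⁺]^3 and the known concentrations, [Al³⁺]^2 in the numerator gives [Al³⁺] = 0.0018 M.

0.0018 M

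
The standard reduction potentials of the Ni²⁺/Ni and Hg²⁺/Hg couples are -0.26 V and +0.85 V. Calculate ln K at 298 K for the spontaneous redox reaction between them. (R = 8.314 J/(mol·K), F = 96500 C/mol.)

ln K = 86.5

E°_cell = +0.85 − (-0.26) = 1.11 V, with n = 2 electrons transferred.
At equilibrium E = 0, so the Nernst equation gives ln K = nFE°/RT = (2)(96500)(1.11)/((8.314)(298)) = 86.47.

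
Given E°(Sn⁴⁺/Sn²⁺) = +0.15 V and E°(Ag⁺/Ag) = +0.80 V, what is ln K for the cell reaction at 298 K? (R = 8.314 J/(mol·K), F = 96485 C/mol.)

ln K = 50.6

E°_cell = +0.80 − (+0.15) = 0.65 V, with n = 2 electrons transferred.
At equilibrium E = 0, so the Nernst equation gives ln K = nFE°/RT = (2)(96485)(0.65)/((8.314)(298)) = 50.63.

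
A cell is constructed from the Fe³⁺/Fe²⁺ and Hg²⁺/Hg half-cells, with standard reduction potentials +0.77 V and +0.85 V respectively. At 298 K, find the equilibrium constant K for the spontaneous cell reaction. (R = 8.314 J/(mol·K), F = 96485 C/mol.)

E°_cell = +0.85 − (+0.77) = 0.08 V, with n = 2 electrons transferred.
At equilibrium E = 0, so the Nernst equation gives ln K = nFE°/RT = (2)(96485)(0.08)/((8.314)(298)) = 6.23.
K = e^6.23 = 510.

510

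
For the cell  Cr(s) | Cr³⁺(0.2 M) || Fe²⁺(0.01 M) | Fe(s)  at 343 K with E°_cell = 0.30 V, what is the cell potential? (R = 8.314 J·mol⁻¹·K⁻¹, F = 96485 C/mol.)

0.248 V

Balancing electrons gives n = 6; the reaction quotient is Q = [Cr³⁺]^2/[Fe²⁺]^3 = 4 × 10^4.
E = E° − (RT/nF) ln Q = 0.30 − (8.314×343)/(6×96485) × (10.597) = 0.300 − 0.052 = 0.248 V.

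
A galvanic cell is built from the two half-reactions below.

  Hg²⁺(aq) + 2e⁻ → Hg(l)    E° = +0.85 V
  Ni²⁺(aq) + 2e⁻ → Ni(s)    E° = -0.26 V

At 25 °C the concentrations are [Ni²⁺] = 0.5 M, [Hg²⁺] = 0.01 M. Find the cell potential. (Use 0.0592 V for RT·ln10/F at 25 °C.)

The Hg²⁺/Hg couple has the higher reduction potential and acts as the cathode, so E°_cell = +0.85 − (-0.26) = 1.11 V.
Balancing electrons gives n = 2; the reaction quotient is Q = [Ni²⁺]/[Hg²⁺] = 50.0.
At 25 °C, E = E° − (0.0592/n) log Q = 1.11 − (0.0592/2)(1.699) = 1.110 − 0.050 = 1.060 V.

1.06 V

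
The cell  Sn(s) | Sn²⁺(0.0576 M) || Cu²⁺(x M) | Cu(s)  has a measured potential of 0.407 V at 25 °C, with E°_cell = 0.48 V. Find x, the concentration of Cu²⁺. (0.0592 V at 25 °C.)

From the Nernst equation, log Q = n(E° − E)/0.0592 = 2(0.48 − 0.407)/0.0592 = 2.466, so Q = 293.
With Q = [Sn²⁺]/[Cu²⁺] and the known concentrations, [Cu²⁺] in the denominator gives [Cu²⁺] = 2 × 10^-4 M.

2 × 10^-4 M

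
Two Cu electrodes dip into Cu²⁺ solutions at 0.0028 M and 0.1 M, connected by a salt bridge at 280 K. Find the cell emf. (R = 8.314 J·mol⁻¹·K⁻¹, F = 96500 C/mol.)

Both half-cells are Cu²⁺/Cu, so E°_cell = 0. The concentrated side is the cathode; the cell reaction moves Cu²⁺ from high to low concentration with n = 2.
Q = [Cu²⁺]_dilute/[Cu²⁺]_conc = 0.0028/0.1 = 0.0280.
E = 0 − (RT/nF) ln Q = −((8.314×280)/(2×96500))(-3.576) = 0.0431 V.

0.043 V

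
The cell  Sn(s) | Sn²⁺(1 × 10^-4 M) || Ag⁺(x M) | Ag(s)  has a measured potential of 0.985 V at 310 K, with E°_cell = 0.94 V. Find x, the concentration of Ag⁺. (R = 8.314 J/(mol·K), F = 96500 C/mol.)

0.054 M

From the Nernst equation, ln Q = nF(E° − E)/RT = 2×96500×(0.94 − 0.985)/(8.314×310) = -3.370, so Q = 0.0344.
With Q = [Sn²⁺]/[Ag⁺]^2 and the known concentrations, [Ag⁺]^2 in the denominator gives [Ag⁺] = 0.054 M.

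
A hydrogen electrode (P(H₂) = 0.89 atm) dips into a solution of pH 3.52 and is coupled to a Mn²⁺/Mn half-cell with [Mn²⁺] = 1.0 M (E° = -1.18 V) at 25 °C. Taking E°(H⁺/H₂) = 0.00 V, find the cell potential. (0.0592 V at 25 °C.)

0.97 V

The hydrogen couple is the cathode, so E°_cell = 1.18 V; n = 2.
[H⁺] = 10^(−3.52) = 3 × 10^-4 M, and Q = [Mn²⁺]·P(H₂) / [H⁺]^2 = 9.76 × 10^6.
E = E° − (0.0592/2) log Q = 1.18 − (0.0592/2)(6.989) = 0.973 V.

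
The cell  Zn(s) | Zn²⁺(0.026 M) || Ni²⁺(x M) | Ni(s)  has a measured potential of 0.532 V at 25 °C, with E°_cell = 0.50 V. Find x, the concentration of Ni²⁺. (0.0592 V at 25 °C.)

From the Nernst equation, log Q = n(E° − E)/0.0592 = 2(0.50 − 0.532)/0.0592 = -1.081, so Q = 0.0830.
With Q = [Zn²⁺]/[Ni²⁺] and the known concentrations, [Ni²⁺] in the denominator gives [Ni²⁺] = 0.31 M.

0.31 M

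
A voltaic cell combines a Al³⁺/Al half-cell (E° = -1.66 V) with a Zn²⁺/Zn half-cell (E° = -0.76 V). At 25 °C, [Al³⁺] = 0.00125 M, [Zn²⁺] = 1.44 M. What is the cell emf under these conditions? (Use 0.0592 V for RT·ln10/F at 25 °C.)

0.962 V

The Zn²⁺/Zn couple has the higher reduction potential and acts as the cathode, so E°_cell = -0.76 − (-1.66) = 0.90 V.
Balancing electrons gives n = 6; the reaction quotient is Q = [Al³⁺]^2/[Zn²⁺]^3 = 5.23 × 10^-7.
At 25 °C, E = E° − (0.0592/n) log Q = 0.90 − (0.0592/6)(-6.281) = 0.900 + 0.062 = 0.962 V.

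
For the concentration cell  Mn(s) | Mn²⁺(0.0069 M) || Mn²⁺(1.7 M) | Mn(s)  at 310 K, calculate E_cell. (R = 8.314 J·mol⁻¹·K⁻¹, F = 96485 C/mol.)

0.074 V

Both half-cells are Mn²⁺/Mn, so E°_cell = 0. The concentrated side is the cathode; the cell reaction moves Mn²⁺ from high to low concentration with n = 2.
Q = [Mn²⁺]_dilute/[Mn²⁺]_conc = 0.0069/1.7 = 0.00406.
E = 0 − (RT/nF) ln Q = −((8.314×310)/(2×96485))(-5.507) = 0.0736 V.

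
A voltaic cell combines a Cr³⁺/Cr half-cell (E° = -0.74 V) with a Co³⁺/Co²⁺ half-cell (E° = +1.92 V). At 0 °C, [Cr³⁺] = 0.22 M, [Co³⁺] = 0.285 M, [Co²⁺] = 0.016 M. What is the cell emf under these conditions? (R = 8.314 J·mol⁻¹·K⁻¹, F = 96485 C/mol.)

The Co³⁺/Co²⁺ couple has the higher reduction potential and acts as the cathode, so E°_cell = +1.92 − (-0.74) = 2.66 V.
Balancing electrons gives n = 3; the reaction quotient is Q = [Cr³⁺]·[Co²⁺]^3/[Co³⁺]^3 = 3.89 × 10^-5.
E = E° − (RT/nF) ln Q = 2.66 − (8.314×273)/(3×96485) × (-10.154) = 2.660 + 0.080 = 2.740 V.

2.74 V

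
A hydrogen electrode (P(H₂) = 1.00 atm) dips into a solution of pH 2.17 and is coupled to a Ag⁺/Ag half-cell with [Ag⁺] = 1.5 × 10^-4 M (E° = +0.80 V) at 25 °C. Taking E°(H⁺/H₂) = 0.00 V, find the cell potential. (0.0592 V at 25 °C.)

0.70 V

The Ag⁺/Ag couple is the cathode, so E°_cell = 0.80 V; n = 2.
[H⁺] = 10^(−2.17) = 0.0068 M, and Q = [H⁺]^2 / ([Ag⁺]^2·P(H₂)) = 2030.
E = E° − (0.0592/2) log Q = 0.80 − (0.0592/2)(3.308) = 0.702 V.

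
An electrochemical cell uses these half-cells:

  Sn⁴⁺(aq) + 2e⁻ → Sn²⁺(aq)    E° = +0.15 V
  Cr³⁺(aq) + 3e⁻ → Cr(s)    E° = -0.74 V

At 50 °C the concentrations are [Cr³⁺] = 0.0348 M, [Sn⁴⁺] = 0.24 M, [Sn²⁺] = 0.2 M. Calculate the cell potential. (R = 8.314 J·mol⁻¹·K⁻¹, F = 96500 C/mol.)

The Sn⁴⁺/Sn²⁺ couple has the higher reduction potential and acts as the cathode, so E°_cell = +0.15 − (-0.74) = 0.89 V.
Balancing electrons gives n = 6; the reaction quotient is Q = [Cr³⁺]^2·[Sn²⁺]^3/[Sn⁴⁺]^3 = 7.01 × 10^-4.
E = E° − (RT/nF) ln Q = 0.89 − (8.314×323)/(6×96500) × (-7.263) = 0.890 + 0.034 = 0.924 V.

0.924 V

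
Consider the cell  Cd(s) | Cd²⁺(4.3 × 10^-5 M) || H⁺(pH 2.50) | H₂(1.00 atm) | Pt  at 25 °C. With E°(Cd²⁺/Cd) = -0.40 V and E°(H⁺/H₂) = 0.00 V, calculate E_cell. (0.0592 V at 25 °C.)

0.38 V

The hydrogen couple is the cathode, so E°_cell = 0.40 V; n = 2.
[H⁺] = 10^(−2.50) = 0.0032 M, and Q = [Cd²⁺]·P(H₂) / [H⁺]^2 = 4.30.
E = E° − (0.0592/2) log Q = 0.40 − (0.0592/2)(0.633) = 0.381 V.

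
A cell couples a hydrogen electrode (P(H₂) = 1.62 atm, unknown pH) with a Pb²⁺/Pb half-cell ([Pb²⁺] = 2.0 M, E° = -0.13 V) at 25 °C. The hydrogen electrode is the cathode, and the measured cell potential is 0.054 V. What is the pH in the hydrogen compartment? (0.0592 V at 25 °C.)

pH = 1.03

E°_cell = 0.13 V and n = 2.
log Q = n(E° − E)/0.0592 = 2×(0.13 − 0.054)/0.0592 = 2.568.
With Q = [Pb²⁺]·P(H₂) / [H⁺]^2, solving for [H⁺] gives log[H⁺] = -1.029, so pH = 1.03.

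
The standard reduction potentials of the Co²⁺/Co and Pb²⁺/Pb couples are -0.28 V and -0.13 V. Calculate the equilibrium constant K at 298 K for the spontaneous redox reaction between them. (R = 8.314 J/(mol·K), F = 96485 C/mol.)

1.2 × 10^5

E°_cell = -0.13 − (-0.28) = 0.15 V, with n = 2 electrons transferred.
At equilibrium E = 0, so the Nernst equation gives ln K = nFE°/RT = (2)(96485)(0.15)/((8.314)(298)) = 11.68.
K = e^11.68 = 1.2 × 10^5.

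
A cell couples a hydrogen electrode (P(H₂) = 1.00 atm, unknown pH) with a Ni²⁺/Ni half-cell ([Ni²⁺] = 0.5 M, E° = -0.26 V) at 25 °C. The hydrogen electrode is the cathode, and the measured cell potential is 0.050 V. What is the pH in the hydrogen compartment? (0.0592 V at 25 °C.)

pH = 3.70

E°_cell = 0.26 V and n = 2.
log Q = n(E° − E)/0.0592 = 2×(0.26 − 0.050)/0.0592 = 7.095.
With Q = [Ni²⁺]·P(H₂) / [H⁺]^2, solving for [H⁺] gives log[H⁺] = -3.698, so pH = 3.70.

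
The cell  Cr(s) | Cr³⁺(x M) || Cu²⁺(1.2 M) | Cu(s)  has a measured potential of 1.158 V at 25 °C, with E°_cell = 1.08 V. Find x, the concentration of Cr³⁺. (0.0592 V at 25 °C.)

From the Nernst equation, log Q = n(E° − E)/0.0592 = 6(1.08 − 1.158)/0.0592 = -7.905, so Q = 1.24 × 10^-8.
With Q = [Cr³⁺]^2/[Cu²⁺]^3 and the known concentrations, [Cr³⁺]^2 in the numerator gives [Cr³⁺] = 1.5 × 10^-4 M.

1.5 × 10^-4 M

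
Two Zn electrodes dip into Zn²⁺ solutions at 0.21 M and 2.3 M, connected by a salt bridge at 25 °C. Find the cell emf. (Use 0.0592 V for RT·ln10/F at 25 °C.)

0.031 V

Both half-cells are Zn²⁺/Zn, so E°_cell = 0. The concentrated side is the cathode; the cell reaction moves Zn²⁺ from high to low concentration with n = 2.
Q = [Zn²⁺]_dilute/[Zn²⁺]_conc = 0.21/2.3 = 0.0913.
E = 0 − (0.0592/2) log Q = −(0.0592/2)(-1.040) = 0.0308 V.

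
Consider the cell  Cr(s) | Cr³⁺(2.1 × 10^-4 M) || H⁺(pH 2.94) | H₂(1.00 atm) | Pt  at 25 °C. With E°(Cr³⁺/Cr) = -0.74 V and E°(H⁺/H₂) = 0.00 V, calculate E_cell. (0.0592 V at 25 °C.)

The hydrogen couple is the cathode, so E°_cell = 0.74 V; n = 6.
[H⁺] = 10^(−2.94) = 0.0011 M, and Q = [Cr³⁺]^2·P(H₂)^3 / [H⁺]^6 = 1.93 × 10^10.
E = E° − (0.0592/6) log Q = 0.74 − (0.0592/6)(10.284) = 0.639 V.

0.64 V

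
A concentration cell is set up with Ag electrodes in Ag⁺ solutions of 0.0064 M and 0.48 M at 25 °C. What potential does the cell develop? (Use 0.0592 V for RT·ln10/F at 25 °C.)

0.11 V

Both half-cells are Ag⁺/Ag, so E°_cell = 0. The concentrated side is the cathode; the cell reaction moves Ag⁺ from high to low concentration with n = 1.
Q = [Ag⁺]_dilute/[Ag⁺]_conc = 0.0064/0.48 = 0.0133.
E = 0 − (0.0592/1) log Q = −(0.0592/1)(-1.875) = 0.1110 V.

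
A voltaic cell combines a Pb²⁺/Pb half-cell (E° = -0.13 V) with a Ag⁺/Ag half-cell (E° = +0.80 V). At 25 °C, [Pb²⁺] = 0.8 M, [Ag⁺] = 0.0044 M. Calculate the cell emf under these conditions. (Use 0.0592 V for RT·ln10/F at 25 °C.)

0.793 V

The Ag⁺/Ag couple has the higher reduction potential and acts as the cathode, so E°_cell = +0.80 − (-0.13) = 0.93 V.
Balancing electrons gives n = 2; the reaction quotient is Q = [Pb²⁺]/[Ag⁺]^2 = 4.13 × 10^4.
At 25 °C, E = E° − (0.0592/n) log Q = 0.93 − (0.0592/2)(4.616) = 0.930 − 0.137 = 0.793 V.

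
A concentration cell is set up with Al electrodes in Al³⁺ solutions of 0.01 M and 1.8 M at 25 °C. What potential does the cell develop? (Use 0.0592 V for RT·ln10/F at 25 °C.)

0.044 V

Both half-cells are Al³⁺/Al, so E°_cell = 0. The concentrated side is the cathode; the cell reaction moves Al³⁺ from high to low concentration with n = 3.
Q = [Al³⁺]_dilute/[Al³⁺]_conc = 0.01/1.8 = 0.00556.
E = 0 − (0.0592/3) log Q = −(0.0592/3)(-2.255) = 0.0445 V.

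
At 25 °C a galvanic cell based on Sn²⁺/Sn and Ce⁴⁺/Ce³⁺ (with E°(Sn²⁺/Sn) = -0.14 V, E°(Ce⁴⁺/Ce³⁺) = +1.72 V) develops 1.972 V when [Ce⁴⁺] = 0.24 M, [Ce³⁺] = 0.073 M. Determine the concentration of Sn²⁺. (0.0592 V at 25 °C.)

0.0018 M

From the Nernst equation, log Q = n(E° − E)/0.0592 = 2(1.86 − 1.972)/0.0592 = -3.784, so Q = 1.65 × 10^-4.
With Q = [Sn²⁺]·[Ce³⁺]^2/[Ce⁴⁺]^2 and the known concentrations, [Sn²⁺] in the numerator gives [Sn²⁺] = 0.0018 M.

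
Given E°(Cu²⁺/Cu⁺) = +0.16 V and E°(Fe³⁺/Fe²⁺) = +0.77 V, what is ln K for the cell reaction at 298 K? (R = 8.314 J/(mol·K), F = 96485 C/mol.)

E°_cell = +0.77 − (+0.16) = 0.61 V, with n = 1 electron transferred.
At equilibrium E = 0, so the Nernst equation gives ln K = nFE°/RT = (1)(96485)(0.61)/((8.314)(298)) = 23.76.

ln K = 23.8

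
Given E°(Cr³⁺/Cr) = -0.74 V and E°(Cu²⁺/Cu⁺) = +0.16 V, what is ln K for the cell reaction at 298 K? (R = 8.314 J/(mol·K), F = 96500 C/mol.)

E°_cell = +0.16 − (-0.74) = 0.90 V, with n = 3 electrons transferred.
At equilibrium E = 0, so the Nernst equation gives ln K = nFE°/RT = (3)(96500)(0.90)/((8.314)(298)) = 105.16.

ln K = 105.2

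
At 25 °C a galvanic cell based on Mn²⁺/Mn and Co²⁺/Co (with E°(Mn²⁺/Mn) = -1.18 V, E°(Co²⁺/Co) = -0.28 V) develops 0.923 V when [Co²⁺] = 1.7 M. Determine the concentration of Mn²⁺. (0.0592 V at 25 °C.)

From the Nernst equation, log Q = n(E° − E)/0.0592 = 2(0.90 − 0.923)/0.0592 = -0.777, so Q = 0.167.
With Q = [Mn²⁺]/[Co²⁺] and the known concentrations, [Mn²⁺] in the numerator gives [Mn²⁺] = 0.28 M.

0.28 M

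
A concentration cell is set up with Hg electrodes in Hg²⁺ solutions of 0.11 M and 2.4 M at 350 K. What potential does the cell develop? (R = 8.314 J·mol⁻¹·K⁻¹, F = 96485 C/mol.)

Both half-cells are Hg²⁺/Hg, so E°_cell = 0. The concentrated side is the cathode; the cell reaction moves Hg²⁺ from high to low concentration with n = 2.
Q = [Hg²⁺]_dilute/[Hg²⁺]_conc = 0.11/2.4 = 0.0458.
E = 0 − (RT/nF) ln Q = −((8.314×350)/(2×96485))(-3.083) = 0.0465 V.

0.046 V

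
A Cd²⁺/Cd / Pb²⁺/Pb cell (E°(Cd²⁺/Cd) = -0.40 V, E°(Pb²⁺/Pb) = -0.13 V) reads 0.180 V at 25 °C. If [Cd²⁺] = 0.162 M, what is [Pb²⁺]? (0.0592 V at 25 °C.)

From the Nernst equation, log Q = n(E° − E)/0.0592 = 2(0.27 − 0.180)/0.0592 = 3.041, so Q = 1100.
With Q = [Cd²⁺]/[Pb²⁺] and the known concentrations, [Pb²⁺] in the denominator gives [Pb²⁺] = 1.5 × 10^-4 M.

1.5 × 10^-4 M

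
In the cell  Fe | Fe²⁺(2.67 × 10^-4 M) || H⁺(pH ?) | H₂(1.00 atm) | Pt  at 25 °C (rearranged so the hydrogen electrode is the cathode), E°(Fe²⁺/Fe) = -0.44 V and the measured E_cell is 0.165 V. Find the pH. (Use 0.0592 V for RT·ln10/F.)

pH = 6.43

E°_cell = 0.44 V and n = 2.
log Q = n(E° − E)/0.0592 = 2×(0.44 − 0.165)/0.0592 = 9.291.
With Q = [Fe²⁺]·P(H₂) / [H⁺]^2, solving for [H⁺] gives log[H⁺] = -6.432, so pH = 6.43.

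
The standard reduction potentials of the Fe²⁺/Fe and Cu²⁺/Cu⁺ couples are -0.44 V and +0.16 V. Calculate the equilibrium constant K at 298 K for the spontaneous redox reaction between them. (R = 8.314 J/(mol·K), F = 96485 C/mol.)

2 × 10^20

E°_cell = +0.16 − (-0.44) = 0.60 V, with n = 2 electrons transferred.
At equilibrium E = 0, so the Nernst equation gives ln K = nFE°/RT = (2)(96485)(0.60)/((8.314)(298)) = 46.73.
K = e^46.73 = 2 × 10^20.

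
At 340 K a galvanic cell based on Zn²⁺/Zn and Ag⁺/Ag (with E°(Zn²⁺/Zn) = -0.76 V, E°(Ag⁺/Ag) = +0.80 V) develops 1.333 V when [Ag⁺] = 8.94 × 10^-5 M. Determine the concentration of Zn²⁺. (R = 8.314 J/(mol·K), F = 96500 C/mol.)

From the Nernst equation, ln Q = nF(E° − E)/RT = 2×96500×(1.56 − 1.333)/(8.314×340) = 15.499, so Q = 5.38 × 10^6.
With Q = [Zn²⁺]/[Ag⁺]^2 and the known concentrations, [Zn²⁺] in the numerator gives [Zn²⁺] = 0.043 M.

0.043 M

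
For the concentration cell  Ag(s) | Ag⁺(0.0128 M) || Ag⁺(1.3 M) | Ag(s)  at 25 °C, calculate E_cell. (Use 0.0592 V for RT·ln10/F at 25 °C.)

0.12 V

Both half-cells are Ag⁺/Ag, so E°_cell = 0. The concentrated side is the cathode; the cell reaction moves Ag⁺ from high to low concentration with n = 1.
Q = [Ag⁺]_dilute/[Ag⁺]_conc = 0.0128/1.3 = 0.00985.
E = 0 − (0.0592/1) log Q = −(0.0592/1)(-2.007) = 0.1188 V.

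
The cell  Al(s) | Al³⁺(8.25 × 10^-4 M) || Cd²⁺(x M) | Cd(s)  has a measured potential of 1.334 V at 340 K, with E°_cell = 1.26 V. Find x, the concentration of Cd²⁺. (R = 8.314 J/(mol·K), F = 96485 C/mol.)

From the Nernst equation, ln Q = nF(E° − E)/RT = 6×96485×(1.26 − 1.334)/(8.314×340) = -15.155, so Q = 2.62 × 10^-7.
With Q = [Al³⁺]^2/[Cd²⁺]^3 and the known concentrations, [Cd²⁺]^3 in the denominator gives [Cd²⁺] = 1.4 M.

1.4 M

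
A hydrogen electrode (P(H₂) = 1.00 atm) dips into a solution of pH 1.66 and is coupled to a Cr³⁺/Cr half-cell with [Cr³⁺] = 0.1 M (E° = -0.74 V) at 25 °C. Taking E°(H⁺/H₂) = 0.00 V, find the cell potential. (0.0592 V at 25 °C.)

0.66 V

The hydrogen couple is the cathode, so E°_cell = 0.74 V; n = 6.
[H⁺] = 10^(−1.66) = 0.022 M, and Q = [Cr³⁺]^2·P(H₂)^3 / [H⁺]^6 = 9.12 × 10^7.
E = E° − (0.0592/6) log Q = 0.74 − (0.0592/6)(7.960) = 0.661 V.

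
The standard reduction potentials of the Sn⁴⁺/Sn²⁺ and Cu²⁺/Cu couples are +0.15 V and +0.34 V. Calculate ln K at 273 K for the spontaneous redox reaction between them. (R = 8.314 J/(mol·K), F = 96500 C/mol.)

ln K = 16.2

E°_cell = +0.34 − (+0.15) = 0.19 V, with n = 2 electrons transferred.
At equilibrium E = 0, so the Nernst equation gives ln K = nFE°/RT = (2)(96500)(0.19)/((8.314)(273)) = 16.16.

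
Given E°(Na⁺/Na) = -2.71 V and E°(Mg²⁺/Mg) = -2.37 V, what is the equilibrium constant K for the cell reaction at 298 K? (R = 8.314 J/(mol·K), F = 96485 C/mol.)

3.2 × 10^11

E°_cell = -2.37 − (-2.71) = 0.34 V, with n = 2 electrons transferred.
At equilibrium E = 0, so the Nernst equation gives ln K = nFE°/RT = (2)(96485)(0.34)/((8.314)(298)) = 26.48.
K = e^26.48 = 3.2 × 10^11.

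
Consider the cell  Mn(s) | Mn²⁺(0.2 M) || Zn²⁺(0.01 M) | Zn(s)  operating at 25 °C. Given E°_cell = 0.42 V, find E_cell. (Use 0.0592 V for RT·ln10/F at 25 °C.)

Balancing electrons gives n = 2; the reaction quotient is Q = [Mn²⁺]/[Zn²⁺] = 20.0.
At 25 °C, E = E° − (0.0592/n) log Q = 0.42 − (0.0592/2)(1.301) = 0.420 − 0.039 = 0.381 V.

0.381 V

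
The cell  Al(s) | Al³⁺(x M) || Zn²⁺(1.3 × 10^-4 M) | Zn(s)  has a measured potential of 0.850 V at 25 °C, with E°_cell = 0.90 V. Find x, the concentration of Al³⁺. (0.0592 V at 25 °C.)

5.1 × 10^-4 M

From the Nernst equation, log Q = n(E° − E)/0.0592 = 6(0.90 − 0.850)/0.0592 = 5.068, so Q = 1.17 × 10^5.
With Q = [Al³⁺]^2/[Zn²⁺]^3 and the known concentrations, [Al³⁺]^2 in the numerator gives [Al³⁺] = 5.1 × 10^-4 M.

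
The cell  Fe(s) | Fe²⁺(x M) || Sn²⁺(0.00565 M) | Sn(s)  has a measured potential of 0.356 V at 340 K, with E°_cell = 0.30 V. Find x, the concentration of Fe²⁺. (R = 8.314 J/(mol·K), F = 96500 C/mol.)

1.2 × 10^-4 M

From the Nernst equation, ln Q = nF(E° − E)/RT = 2×96500×(0.30 − 0.356)/(8.314×340) = -3.823, so Q = 0.0219.
With Q = [Fe²⁺]/[Sn²⁺] and the known concentrations, [Fe²⁺] in the numerator gives [Fe²⁺] = 1.2 × 10^-4 M.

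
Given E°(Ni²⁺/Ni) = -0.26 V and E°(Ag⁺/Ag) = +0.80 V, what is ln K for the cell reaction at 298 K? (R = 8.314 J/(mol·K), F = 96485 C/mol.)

E°_cell = +0.80 − (-0.26) = 1.06 V, with n = 2 electrons transferred.
At equilibrium E = 0, so the Nernst equation gives ln K = nFE°/RT = (2)(96485)(1.06)/((8.314)(298)) = 82.56.

ln K = 82.6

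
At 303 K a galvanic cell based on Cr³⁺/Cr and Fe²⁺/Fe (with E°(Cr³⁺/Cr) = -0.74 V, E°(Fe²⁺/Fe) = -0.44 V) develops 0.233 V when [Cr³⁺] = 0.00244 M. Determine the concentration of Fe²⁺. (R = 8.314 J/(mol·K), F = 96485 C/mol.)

1.1 × 10^-4 M

From the Nernst equation, ln Q = nF(E° − E)/RT = 6×96485×(0.30 − 0.233)/(8.314×303) = 15.397, so Q = 4.86 × 10^6.
With Q = [Cr³⁺]^2/[Fe²⁺]^3 and the known concentrations, [Fe²⁺]^3 in the denominator gives [Fe²⁺] = 1.1 × 10^-4 M.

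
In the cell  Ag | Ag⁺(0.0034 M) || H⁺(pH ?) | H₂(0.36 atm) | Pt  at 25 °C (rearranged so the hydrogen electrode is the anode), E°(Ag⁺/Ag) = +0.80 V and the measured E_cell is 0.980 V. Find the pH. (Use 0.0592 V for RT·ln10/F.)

pH = 5.73

E°_cell = 0.80 V and n = 2.
log Q = n(E° − E)/0.0592 = 2×(0.80 − 0.980)/0.0592 = -6.081.
With Q = [H⁺]^2 / ([Ag⁺]^2·P(H₂)), solving for [H⁺] gives log[H⁺] = -5.731, so pH = 5.73.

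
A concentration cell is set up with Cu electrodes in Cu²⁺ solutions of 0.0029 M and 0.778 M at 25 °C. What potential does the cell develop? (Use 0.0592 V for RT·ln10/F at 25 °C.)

Both half-cells are Cu²⁺/Cu, so E°_cell = 0. The concentrated side is the cathode; the cell reaction moves Cu²⁺ from high to low concentration with n = 2.
Q = [Cu²⁺]_dilute/[Cu²⁺]_conc = 0.0029/0.778 = 0.00373.
E = 0 − (0.0592/2) log Q = −(0.0592/2)(-2.429) = 0.0719 V.

0.072 V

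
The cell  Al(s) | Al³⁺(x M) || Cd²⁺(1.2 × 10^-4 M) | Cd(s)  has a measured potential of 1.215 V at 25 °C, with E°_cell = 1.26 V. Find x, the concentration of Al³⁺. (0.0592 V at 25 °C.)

2.5 × 10^-4 M

From the Nernst equation, log Q = n(E° − E)/0.0592 = 6(1.26 − 1.215)/0.0592 = 4.561, so Q = 3.64 × 10^4.
With Q = [Al³⁺]^2/[Cd²⁺]^3 and the known concentrations, [Al³⁺]^2 in the numerator gives [Al³⁺] = 2.5 × 10^-4 M.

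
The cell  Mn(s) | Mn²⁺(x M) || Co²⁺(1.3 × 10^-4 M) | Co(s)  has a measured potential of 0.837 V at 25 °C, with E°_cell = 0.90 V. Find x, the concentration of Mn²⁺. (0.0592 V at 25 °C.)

From the Nernst equation, log Q = n(E° − E)/0.0592 = 2(0.90 − 0.837)/0.0592 = 2.128, so Q = 134.
With Q = [Mn²⁺]/[Co²⁺] and the known concentrations, [Mn²⁺] in the numerator gives [Mn²⁺] = 0.017 M.

0.017 M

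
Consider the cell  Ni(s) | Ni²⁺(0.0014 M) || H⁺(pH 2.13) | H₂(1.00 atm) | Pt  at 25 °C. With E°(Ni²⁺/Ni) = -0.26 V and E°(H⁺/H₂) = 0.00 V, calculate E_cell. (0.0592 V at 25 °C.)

0.22 V

The hydrogen couple is the cathode, so E°_cell = 0.26 V; n = 2.
[H⁺] = 10^(−2.13) = 0.0074 M, and Q = [Ni²⁺]·P(H₂) / [H⁺]^2 = 25.5.
E = E° − (0.0592/2) log Q = 0.26 − (0.0592/2)(1.406) = 0.218 V.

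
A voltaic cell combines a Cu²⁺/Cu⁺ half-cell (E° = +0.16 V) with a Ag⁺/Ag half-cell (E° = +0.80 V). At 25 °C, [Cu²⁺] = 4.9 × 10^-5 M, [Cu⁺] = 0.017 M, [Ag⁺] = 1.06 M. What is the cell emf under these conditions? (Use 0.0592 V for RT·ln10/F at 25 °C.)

The Ag⁺/Ag couple has the higher reduction potential and acts as the cathode, so E°_cell = +0.80 − (+0.16) = 0.64 V.
Balancing electrons gives n = 1; the reaction quotient is Q = [Cu²⁺]/([Cu⁺]·[Ag⁺]) = 0.00272.
At 25 °C, E = E° − (0.0592/n) log Q = 0.64 − (0.0592/1)(-2.566) = 0.640 + 0.152 = 0.792 V.

0.792 V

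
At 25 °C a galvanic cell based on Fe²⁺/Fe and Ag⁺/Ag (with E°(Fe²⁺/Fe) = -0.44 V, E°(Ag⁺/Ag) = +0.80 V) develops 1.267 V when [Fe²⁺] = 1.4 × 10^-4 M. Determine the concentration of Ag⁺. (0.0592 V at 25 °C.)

From the Nernst equation, log Q = n(E° − E)/0.0592 = 2(1.24 − 1.267)/0.0592 = -0.912, so Q = 0.122.
With Q = [Fe²⁺]/[Ag⁺]^2 and the known concentrations, [Ag⁺]^2 in the denominator gives [Ag⁺] = 0.034 M.

0.034 M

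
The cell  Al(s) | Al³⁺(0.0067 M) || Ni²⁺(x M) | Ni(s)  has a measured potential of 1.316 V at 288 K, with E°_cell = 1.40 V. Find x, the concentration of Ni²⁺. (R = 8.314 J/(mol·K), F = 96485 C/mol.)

4.1 × 10^-5 M

From the Nernst equation, ln Q = nF(E° − E)/RT = 6×96485×(1.40 − 1.316)/(8.314×288) = 20.309, so Q = 6.61 × 10^8.
With Q = [Al³⁺]^2/[Ni²⁺]^3 and the known concentrations, [Ni²⁺]^3 in the denominator gives [Ni²⁺] = 4.1 × 10^-5 M.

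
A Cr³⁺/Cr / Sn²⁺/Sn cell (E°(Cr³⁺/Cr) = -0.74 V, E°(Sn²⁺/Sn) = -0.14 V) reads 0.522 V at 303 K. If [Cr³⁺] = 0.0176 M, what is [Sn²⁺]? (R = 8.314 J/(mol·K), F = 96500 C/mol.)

1.7 × 10^-4 M

From the Nernst equation, ln Q = nF(E° − E)/RT = 6×96500×(0.60 − 0.522)/(8.314×303) = 17.928, so Q = 6.11 × 10^7.
With Q = [Cr³⁺]^2/[Sn²⁺]^3 and the known concentrations, [Sn²⁺]^3 in the denominator gives [Sn²⁺] = 1.7 × 10^-4 M.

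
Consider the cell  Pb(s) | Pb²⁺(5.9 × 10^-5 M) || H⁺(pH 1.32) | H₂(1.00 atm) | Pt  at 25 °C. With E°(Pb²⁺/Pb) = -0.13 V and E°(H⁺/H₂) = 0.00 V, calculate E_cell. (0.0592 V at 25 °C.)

The hydrogen couple is the cathode, so E°_cell = 0.13 V; n = 2.
[H⁺] = 10^(−1.32) = 0.048 M, and Q = [Pb²⁺]·P(H₂) / [H⁺]^2 = 0.0258.
E = E° − (0.0592/2) log Q = 0.13 − (0.0592/2)(-1.589) = 0.177 V.

0.18 V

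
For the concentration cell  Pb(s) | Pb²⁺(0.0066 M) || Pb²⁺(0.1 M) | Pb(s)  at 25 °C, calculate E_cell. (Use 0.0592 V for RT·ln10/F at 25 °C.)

0.035 V

Both half-cells are Pb²⁺/Pb, so E°_cell = 0. The concentrated side is the cathode; the cell reaction moves Pb²⁺ from high to low concentration with n = 2.
Q = [Pb²⁺]_dilute/[Pb²⁺]_conc = 0.0066/0.1 = 0.0660.
E = 0 − (0.0592/2) log Q = −(0.0592/2)(-1.180) = 0.0349 V.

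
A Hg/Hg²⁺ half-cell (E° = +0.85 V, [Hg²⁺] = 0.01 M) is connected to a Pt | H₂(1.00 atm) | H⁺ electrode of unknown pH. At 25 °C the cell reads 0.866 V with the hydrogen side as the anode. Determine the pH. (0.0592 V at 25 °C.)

E°_cell = 0.85 V and n = 2.
log Q = n(E° − E)/0.0592 = 2×(0.85 − 0.866)/0.0592 = -0.541.
With Q = [H⁺]^2 / ([Hg²⁺]·P(H₂)), solving for [H⁺] gives log[H⁺] = -1.270, so pH = 1.27.

pH = 1.27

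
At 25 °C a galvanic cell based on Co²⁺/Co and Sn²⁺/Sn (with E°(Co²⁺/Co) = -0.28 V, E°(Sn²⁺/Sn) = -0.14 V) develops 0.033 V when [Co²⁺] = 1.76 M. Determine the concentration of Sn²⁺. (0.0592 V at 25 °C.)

From the Nernst equation, log Q = n(E° − E)/0.0592 = 2(0.14 − 0.033)/0.0592 = 3.615, so Q = 4120.
With Q = [Co²⁺]/[Sn²⁺] and the known concentrations, [Sn²⁺] in the denominator gives [Sn²⁺] = 4.3 × 10^-4 M.

4.3 × 10^-4 M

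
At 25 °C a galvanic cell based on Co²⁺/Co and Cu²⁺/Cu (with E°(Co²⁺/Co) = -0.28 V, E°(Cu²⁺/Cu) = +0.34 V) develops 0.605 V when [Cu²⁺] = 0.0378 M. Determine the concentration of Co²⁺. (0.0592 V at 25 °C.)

0.12 M

From the Nernst equation, log Q = n(E° − E)/0.0592 = 2(0.62 − 0.605)/0.0592 = 0.507, so Q = 3.21.
With Q = [Co²⁺]/[Cu²⁺] and the known concentrations, [Co²⁺] in the numerator gives [Co²⁺] = 0.12 M.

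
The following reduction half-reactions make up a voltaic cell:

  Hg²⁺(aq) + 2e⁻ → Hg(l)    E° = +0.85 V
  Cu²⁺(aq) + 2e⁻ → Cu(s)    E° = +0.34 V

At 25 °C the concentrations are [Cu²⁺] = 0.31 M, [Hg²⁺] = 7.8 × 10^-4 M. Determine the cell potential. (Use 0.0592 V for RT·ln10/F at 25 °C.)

0.433 V

The Hg²⁺/Hg couple has the higher reduction potential and acts as the cathode, so E°_cell = +0.85 − (+0.34) = 0.51 V.
Balancing electrons gives n = 2; the reaction quotient is Q = [Cu²⁺]/[Hg²⁺] = 397.
At 25 °C, E = E° − (0.0592/n) log Q = 0.51 − (0.0592/2)(2.599) = 0.510 − 0.077 = 0.433 V.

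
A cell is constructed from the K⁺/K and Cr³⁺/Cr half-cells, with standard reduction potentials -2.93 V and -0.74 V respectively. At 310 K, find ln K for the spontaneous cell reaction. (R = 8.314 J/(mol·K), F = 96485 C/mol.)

ln K = 246.0

E°_cell = -0.74 − (-2.93) = 2.19 V, with n = 3 electrons transferred.
At equilibrium E = 0, so the Nernst equation gives ln K = nFE°/RT = (3)(96485)(2.19)/((8.314)(310)) = 245.95.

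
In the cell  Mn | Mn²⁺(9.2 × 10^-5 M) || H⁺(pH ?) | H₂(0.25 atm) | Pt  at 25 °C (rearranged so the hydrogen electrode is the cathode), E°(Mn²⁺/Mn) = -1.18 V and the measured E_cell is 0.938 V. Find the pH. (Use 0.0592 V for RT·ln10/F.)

E°_cell = 1.18 V and n = 2.
log Q = n(E° − E)/0.0592 = 2×(1.18 − 0.938)/0.0592 = 8.176.
With Q = [Mn²⁺]·P(H₂) / [H⁺]^2, solving for [H⁺] gives log[H⁺] = -6.407, so pH = 6.41.

pH = 6.41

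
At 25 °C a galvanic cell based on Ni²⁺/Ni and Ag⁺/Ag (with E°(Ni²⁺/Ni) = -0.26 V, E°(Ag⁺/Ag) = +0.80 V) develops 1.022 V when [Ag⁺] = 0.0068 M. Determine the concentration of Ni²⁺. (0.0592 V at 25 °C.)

From the Nernst equation, log Q = n(E° − E)/0.0592 = 2(1.06 − 1.022)/0.0592 = 1.284, so Q = 19.2.
With Q = [Ni²⁺]/[Ag⁺]^2 and the known concentrations, [Ni²⁺] in the numerator gives [Ni²⁺] = 8.9 × 10^-4 M.

8.9 × 10^-4 M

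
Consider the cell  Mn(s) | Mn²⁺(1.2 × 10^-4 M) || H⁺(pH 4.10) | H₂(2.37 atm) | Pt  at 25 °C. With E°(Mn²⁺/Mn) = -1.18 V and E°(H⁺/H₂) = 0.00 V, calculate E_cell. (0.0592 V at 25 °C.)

1.04 V

The hydrogen couple is the cathode, so E°_cell = 1.18 V; n = 2.
[H⁺] = 10^(−4.10) = 7.9 × 10^-5 M, and Q = [Mn²⁺]·P(H₂) / [H⁺]^2 = 4.51 × 10^4.
E = E° − (0.0592/2) log Q = 1.18 − (0.0592/2)(4.654) = 1.042 V.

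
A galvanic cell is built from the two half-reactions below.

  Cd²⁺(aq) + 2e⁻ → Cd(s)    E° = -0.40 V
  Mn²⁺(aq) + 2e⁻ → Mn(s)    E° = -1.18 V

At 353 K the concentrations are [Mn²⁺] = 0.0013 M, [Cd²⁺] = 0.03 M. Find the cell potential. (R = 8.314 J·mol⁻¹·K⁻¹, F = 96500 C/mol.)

0.828 V

The Cd²⁺/Cd couple has the higher reduction potential and acts as the cathode, so E°_cell = -0.40 − (-1.18) = 0.78 V.
Balancing electrons gives n = 2; the reaction quotient is Q = [Mn²⁺]/[Cd²⁺] = 0.0433.
E = E° − (RT/nF) ln Q = 0.78 − (8.314×353)/(2×96500) × (-3.139) = 0.780 + 0.048 = 0.828 V.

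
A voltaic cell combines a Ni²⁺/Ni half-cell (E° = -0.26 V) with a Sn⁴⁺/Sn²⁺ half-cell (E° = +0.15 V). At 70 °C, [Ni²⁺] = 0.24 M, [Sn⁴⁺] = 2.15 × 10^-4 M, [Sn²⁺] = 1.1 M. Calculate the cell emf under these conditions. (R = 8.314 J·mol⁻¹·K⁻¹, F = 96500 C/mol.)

0.305 V

The Sn⁴⁺/Sn²⁺ couple has the higher reduction potential and acts as the cathode, so E°_cell = +0.15 − (-0.26) = 0.41 V.
Balancing electrons gives n = 2; the reaction quotient is Q = [Ni²⁺]·[Sn²⁺]/[Sn⁴⁺] = 1230.
E = E° − (RT/nF) ln Q = 0.41 − (8.314×343)/(2×96500) × (7.113) = 0.410 − 0.105 = 0.305 V.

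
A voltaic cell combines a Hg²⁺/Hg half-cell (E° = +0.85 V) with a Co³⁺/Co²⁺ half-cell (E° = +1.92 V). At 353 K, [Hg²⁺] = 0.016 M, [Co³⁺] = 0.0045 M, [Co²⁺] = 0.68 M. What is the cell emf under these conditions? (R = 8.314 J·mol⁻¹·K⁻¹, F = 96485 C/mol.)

0.980 V

The Co³⁺/Co²⁺ couple has the higher reduction potential and acts as the cathode, so E°_cell = +1.92 − (+0.85) = 1.07 V.
Balancing electrons gives n = 2; the reaction quotient is Q = [Hg²⁺]·[Co²⁺]^2/[Co³⁺]^2 = 365.
E = E° − (RT/nF) ln Q = 1.07 − (8.314×353)/(2×96485) × (5.901) = 1.070 − 0.090 = 0.980 V.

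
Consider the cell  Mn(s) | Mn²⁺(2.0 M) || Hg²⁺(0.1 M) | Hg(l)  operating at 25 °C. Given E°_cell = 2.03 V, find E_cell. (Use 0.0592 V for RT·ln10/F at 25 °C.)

Balancing electrons gives n = 2; the reaction quotient is Q = [Mn²⁺]/[Hg²⁺] = 20.0.
At 25 °C, E = E° − (0.0592/n) log Q = 2.03 − (0.0592/2)(1.301) = 2.030 − 0.039 = 1.991 V.

1.99 V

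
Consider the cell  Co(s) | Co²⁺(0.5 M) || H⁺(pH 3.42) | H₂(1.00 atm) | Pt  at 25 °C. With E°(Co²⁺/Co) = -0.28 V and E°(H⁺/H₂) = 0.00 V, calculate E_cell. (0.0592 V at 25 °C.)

The hydrogen couple is the cathode, so E°_cell = 0.28 V; n = 2.
[H⁺] = 10^(−3.42) = 3.8 × 10^-4 M, and Q = [Co²⁺]·P(H₂) / [H⁺]^2 = 3.46 × 10^6.
E = E° − (0.0592/2) log Q = 0.28 − (0.0592/2)(6.539) = 0.086 V.

0.086 V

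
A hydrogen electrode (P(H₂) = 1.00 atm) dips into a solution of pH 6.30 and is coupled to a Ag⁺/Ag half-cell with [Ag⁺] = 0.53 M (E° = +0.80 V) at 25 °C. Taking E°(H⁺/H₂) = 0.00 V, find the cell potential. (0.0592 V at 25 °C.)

1.16 V

The Ag⁺/Ag couple is the cathode, so E°_cell = 0.80 V; n = 2.
[H⁺] = 10^(−6.30) = 5 × 10^-7 M, and Q = [H⁺]^2 / ([Ag⁺]^2·P(H₂)) = 8.94 × 10^-13.
E = E° − (0.0592/2) log Q = 0.80 − (0.0592/2)(-12.049) = 1.157 V.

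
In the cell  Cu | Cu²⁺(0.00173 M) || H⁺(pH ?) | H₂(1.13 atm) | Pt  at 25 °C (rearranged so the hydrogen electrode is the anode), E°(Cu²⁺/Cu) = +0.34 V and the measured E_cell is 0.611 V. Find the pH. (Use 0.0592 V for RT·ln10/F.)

E°_cell = 0.34 V and n = 2.
log Q = n(E° − E)/0.0592 = 2×(0.34 − 0.611)/0.0592 = -9.155.
With Q = [H⁺]^2 / ([Cu²⁺]·P(H₂)), solving for [H⁺] gives log[H⁺] = -5.932, so pH = 5.93.

pH = 5.93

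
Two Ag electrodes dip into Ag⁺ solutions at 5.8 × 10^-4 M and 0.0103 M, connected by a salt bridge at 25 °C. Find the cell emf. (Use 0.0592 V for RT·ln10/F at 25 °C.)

Both half-cells are Ag⁺/Ag, so E°_cell = 0. The concentrated side is the cathode; the cell reaction moves Ag⁺ from high to low concentration with n = 1.
Q = [Ag⁺]_dilute/[Ag⁺]_conc = 5.8 × 10^-4/0.0103 = 0.0563.
E = 0 − (0.0592/1) log Q = −(0.0592/1)(-1.249) = 0.0739 V.

0.074 V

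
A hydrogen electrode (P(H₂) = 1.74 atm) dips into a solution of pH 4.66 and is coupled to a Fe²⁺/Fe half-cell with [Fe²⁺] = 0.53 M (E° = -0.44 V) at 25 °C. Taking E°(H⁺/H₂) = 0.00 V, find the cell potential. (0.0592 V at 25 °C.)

0.17 V

The hydrogen couple is the cathode, so E°_cell = 0.44 V; n = 2.
[H⁺] = 10^(−4.66) = 2.2 × 10^-5 M, and Q = [Fe²⁺]·P(H₂) / [H⁺]^2 = 1.93 × 10^9.
E = E° − (0.0592/2) log Q = 0.44 − (0.0592/2)(9.285) = 0.165 V.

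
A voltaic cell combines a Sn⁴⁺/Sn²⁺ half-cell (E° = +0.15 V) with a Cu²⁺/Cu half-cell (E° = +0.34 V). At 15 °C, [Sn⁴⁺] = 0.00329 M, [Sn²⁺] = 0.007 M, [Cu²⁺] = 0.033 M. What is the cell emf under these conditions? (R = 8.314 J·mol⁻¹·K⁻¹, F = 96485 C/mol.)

The Cu²⁺/Cu couple has the higher reduction potential and acts as the cathode, so E°_cell = +0.34 − (+0.15) = 0.19 V.
Balancing electrons gives n = 2; the reaction quotient is Q = [Sn⁴⁺]/([Sn²⁺]·[Cu²⁺]) = 14.2.
E = E° − (RT/nF) ln Q = 0.19 − (8.314×288)/(2×96485) × (2.656) = 0.190 − 0.033 = 0.157 V.

0.157 V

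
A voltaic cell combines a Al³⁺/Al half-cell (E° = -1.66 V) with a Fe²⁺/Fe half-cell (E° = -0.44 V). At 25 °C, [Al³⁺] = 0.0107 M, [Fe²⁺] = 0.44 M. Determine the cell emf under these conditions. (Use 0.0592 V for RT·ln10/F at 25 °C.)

1.25 V

The Fe²⁺/Fe couple has the higher reduction potential and acts as the cathode, so E°_cell = -0.44 − (-1.66) = 1.22 V.
Balancing electrons gives n = 6; the reaction quotient is Q = [Al³⁺]^2/[Fe²⁺]^3 = 0.00134.
At 25 °C, E = E° − (0.0592/n) log Q = 1.22 − (0.0592/6)(-2.872) = 1.220 + 0.028 = 1.248 V.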